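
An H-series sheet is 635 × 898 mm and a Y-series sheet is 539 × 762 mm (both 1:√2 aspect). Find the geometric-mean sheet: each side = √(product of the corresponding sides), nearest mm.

585 × 827 mm

Short side: √(635 · 539) = √342265 ≈ 585.0 → 585 mm
Long side: √(898 · 762) = √684276 ≈ 827.2 → 827 mm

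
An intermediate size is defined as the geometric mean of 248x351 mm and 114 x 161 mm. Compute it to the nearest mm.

168 × 238 mm

Short side: √(248 · 114) = √28272 ≈ 168.1 → 168 mm
Long side: √(351 · 161) = √56511 ≈ 237.7 → 238 mm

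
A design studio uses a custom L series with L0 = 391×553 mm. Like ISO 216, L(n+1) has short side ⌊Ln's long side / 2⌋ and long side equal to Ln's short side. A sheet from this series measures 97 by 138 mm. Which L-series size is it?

L0: 391 × 553 mm
L1: 276 × 391 mm
L2: 195 × 276 mm
L3: 138 × 195 mm
L4: 97 × 138 mm
L5: 69 × 97 mm
→ matches L4.

L4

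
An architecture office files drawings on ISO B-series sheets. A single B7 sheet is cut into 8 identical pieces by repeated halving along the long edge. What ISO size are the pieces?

B10

8 = 2^3, so 3 halving steps.
B7 → B8 → … → B10 after 3 steps.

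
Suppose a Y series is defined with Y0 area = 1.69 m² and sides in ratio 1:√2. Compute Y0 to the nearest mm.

Let the short side be w mm. Then w · w√2 = 1.69 m² = 1,690,000 mm².
w² = 1,690,000/√2, so w ≈ 1093.2 mm; long side = w√2 ≈ 1546.0 mm.

1093 × 1546 mm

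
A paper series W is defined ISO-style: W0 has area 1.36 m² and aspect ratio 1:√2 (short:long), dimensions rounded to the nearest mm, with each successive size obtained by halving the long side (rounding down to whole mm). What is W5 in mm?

173 × 245 mm

Let W0's short side be w mm. w · w√2 = 1.36 m² = 1,360,000 mm², so w ≈ 980.6 mm and w√2 ≈ 1386.8 mm → W0 = 981 × 1387 mm.
W1: ⌊1387/2⌋ × 981 = 693 × 981 mm
W2: ⌊981/2⌋ × 693 = 490 × 693 mm
W3: ⌊693/2⌋ × 490 = 346 × 490 mm
W4: ⌊490/2⌋ × 346 = 245 × 346 mm
W5: ⌊346/2⌋ × 245 = 173 × 245 mm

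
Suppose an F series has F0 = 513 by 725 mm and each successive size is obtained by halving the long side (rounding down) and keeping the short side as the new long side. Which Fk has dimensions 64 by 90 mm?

F0: 513 × 725 mm
F1: 362 × 513 mm
F2: 256 × 362 mm
F3: 181 × 256 mm
F4: 128 × 181 mm
F5: 90 × 128 mm
F6: 64 × 90 mm
F7: 45 × 64 mm
→ matches F6.

F6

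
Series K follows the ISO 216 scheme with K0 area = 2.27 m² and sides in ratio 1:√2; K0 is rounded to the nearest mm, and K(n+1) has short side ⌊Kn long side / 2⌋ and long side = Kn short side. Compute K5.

Let K0's short side be w mm. w · w√2 = 2.27 m² = 2,270,000 mm², so w ≈ 1266.9 mm and w√2 ≈ 1791.7 mm → K0 = 1267 × 1792 mm.
K1: ⌊1792/2⌋ × 1267 = 896 × 1267 mm
K2: ⌊1267/2⌋ × 896 = 633 × 896 mm
K3: ⌊896/2⌋ × 633 = 448 × 633 mm
K4: ⌊633/2⌋ × 448 = 316 × 448 mm
K5: ⌊448/2⌋ × 316 = 224 × 316 mm

224 × 316 mm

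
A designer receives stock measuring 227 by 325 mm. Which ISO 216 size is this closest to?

C4 (229 × 324 mm)

Aspect ratio 325/227 ≈ 1.432 (ISO target is √2 ≈ 1.414).
In the C-series (envelope sizes, between A and B): C4 = 229 × 324 mm.
Off by 3 mm total — nearest standard size.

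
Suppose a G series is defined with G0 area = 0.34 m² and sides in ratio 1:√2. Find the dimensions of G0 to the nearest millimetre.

Let the short side be w mm. Then w · w√2 = 0.34 m² = 340,000 mm².
w² = 340,000/√2, so w ≈ 490.3 mm; long side = w√2 ≈ 693.4 mm.

490 × 693 mm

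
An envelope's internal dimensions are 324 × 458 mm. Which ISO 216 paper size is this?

Aspect ratio 458/324 ≈ 1.414 — close to the ISO √2 ≈ 1.414.
In the C-series (envelope sizes, between A and B): C3 = 324 × 458 mm.

C3 (324 × 458 mm)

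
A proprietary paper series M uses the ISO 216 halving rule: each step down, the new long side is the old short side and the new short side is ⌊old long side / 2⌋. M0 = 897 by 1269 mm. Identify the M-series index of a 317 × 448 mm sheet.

M3

M0: 897 × 1269 mm
M1: 634 × 897 mm
M2: 448 × 634 mm
M3: 317 × 448 mm
M4: 224 × 317 mm
→ matches M3.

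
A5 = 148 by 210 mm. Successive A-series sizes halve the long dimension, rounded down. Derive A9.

37 × 52 mm

A6: ⌊210/2⌋ × 148 = 105 × 148 mm
A7: ⌊148/2⌋ × 105 = 74 × 105 mm
A8: ⌊105/2⌋ × 74 = 52 × 74 mm
A9: ⌊74/2⌋ × 52 = 37 × 52 mm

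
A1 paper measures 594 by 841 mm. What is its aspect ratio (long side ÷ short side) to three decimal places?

1.416

841 / 594 = 1.416
ISO 216 targets √2 ≈ 1.414; the +0.002 deviation is from mm rounding.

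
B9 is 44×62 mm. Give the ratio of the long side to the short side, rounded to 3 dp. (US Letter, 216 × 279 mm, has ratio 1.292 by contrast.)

62 / 44 = 1.409
ISO 216 targets √2 ≈ 1.414; the -0.005 deviation is from mm rounding.

1.409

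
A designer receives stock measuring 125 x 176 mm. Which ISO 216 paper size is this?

Aspect ratio 176/125 ≈ 1.408 — close to the ISO √2 ≈ 1.414.
In the B-series (B0 = 1000 × 1414 mm): B6 = 125 × 176 mm.

B6 (125 × 176 mm)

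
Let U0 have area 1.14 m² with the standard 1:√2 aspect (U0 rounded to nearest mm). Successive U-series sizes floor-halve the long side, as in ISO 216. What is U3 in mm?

Let U0's short side be w mm. w · w√2 = 1.14 m² = 1,140,000 mm², so w ≈ 897.8 mm and w√2 ≈ 1269.7 mm → U0 = 898 × 1270 mm.
U1: ⌊1270/2⌋ × 898 = 635 × 898 mm
U2: ⌊898/2⌋ × 635 = 449 × 635 mm
U3: ⌊635/2⌋ × 449 = 317 × 449 mm

317 × 449 mm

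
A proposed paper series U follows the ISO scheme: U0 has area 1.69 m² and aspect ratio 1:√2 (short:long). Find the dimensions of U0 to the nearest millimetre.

1093 × 1546 mm

Let the short side be w mm. Then w · w√2 = 1.69 m² = 1,690,000 mm².
w² = 1,690,000/√2, so w ≈ 1093.2 mm; long side = w√2 ≈ 1546.0 mm.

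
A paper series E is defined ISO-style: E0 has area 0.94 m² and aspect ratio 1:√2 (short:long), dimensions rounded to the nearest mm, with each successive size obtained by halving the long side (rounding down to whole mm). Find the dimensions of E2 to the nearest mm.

Let E0's short side be w mm. w · w√2 = 0.94 m² = 940,000 mm², so w ≈ 815.3 mm and w√2 ≈ 1153.0 mm → E0 = 815 × 1153 mm.
E1: ⌊1153/2⌋ × 815 = 576 × 815 mm
E2: ⌊815/2⌋ × 576 = 407 × 576 mm

407 × 576 mm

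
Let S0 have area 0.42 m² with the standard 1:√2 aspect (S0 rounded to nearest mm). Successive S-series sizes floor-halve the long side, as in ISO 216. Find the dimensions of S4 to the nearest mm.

Let S0's short side be w mm. w · w√2 = 0.42 m² = 420,000 mm², so w ≈ 545.0 mm and w√2 ≈ 770.7 mm → S0 = 545 × 771 mm.
S1: ⌊771/2⌋ × 545 = 385 × 545 mm
S2: ⌊545/2⌋ × 385 = 272 × 385 mm
S3: ⌊385/2⌋ × 272 = 192 × 272 mm
S4: ⌊272/2⌋ × 192 = 136 × 192 mm

136 × 192 mm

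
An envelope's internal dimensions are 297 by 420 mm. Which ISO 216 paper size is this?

A3 (297 × 420 mm)

Aspect ratio 420/297 ≈ 1.414 — close to the ISO √2 ≈ 1.414.
In the A-series (A0 area = 1 m²): A3 = 297 × 420 mm.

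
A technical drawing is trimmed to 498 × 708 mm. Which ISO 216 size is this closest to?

B2 (500 × 707 mm)

Aspect ratio 708/498 ≈ 1.422 — close to the ISO √2 ≈ 1.414.
In the B-series (B0 = 1000 × 1414 mm): B2 = 500 × 707 mm.
Off by 3 mm total — nearest standard size.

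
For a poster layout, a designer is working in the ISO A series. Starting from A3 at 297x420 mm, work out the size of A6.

105 × 148 mm

A4: ⌊420/2⌋ × 297 = 210 × 297 mm
A5: ⌊297/2⌋ × 210 = 148 × 210 mm
A6: ⌊210/2⌋ × 148 = 105 × 148 mm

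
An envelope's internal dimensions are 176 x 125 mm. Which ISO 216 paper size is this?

Aspect ratio 176/125 ≈ 1.408 — close to the ISO √2 ≈ 1.414.
In the B-series (B0 = 1000 × 1414 mm): B6 = 125 × 176 mm.

B6 (125 × 176 mm)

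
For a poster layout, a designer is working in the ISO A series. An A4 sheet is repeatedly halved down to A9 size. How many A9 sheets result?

Each ISO step halves the sheet: 1 × A4 → 2 × A5 → 4 × A6 → 8 × A7 → …
From A4 to A9 is 5 halving steps: 2^5 = 32.

32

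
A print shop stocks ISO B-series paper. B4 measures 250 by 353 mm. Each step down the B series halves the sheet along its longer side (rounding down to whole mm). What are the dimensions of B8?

62 × 88 mm

B5: ⌊353/2⌋ × 250 = 176 × 250 mm
B6: ⌊250/2⌋ × 176 = 125 × 176 mm
B7: ⌊176/2⌋ × 125 = 88 × 125 mm
B8: ⌊125/2⌋ × 88 = 62 × 88 mm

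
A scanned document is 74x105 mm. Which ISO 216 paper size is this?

A7 (74 × 105 mm)

Aspect ratio 105/74 ≈ 1.419 — close to the ISO √2 ≈ 1.414.
In the A-series (A0 area = 1 m²): A7 = 74 × 105 mm.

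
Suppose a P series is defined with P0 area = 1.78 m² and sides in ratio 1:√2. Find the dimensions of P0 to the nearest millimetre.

1122 × 1587 mm

Let the short side be w mm. Then w · w√2 = 1.78 m² = 1,780,000 mm².
w² = 1,780,000/√2, so w ≈ 1121.9 mm; long side = w√2 ≈ 1586.6 mm.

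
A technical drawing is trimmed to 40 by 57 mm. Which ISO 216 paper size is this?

C9 (40 × 57 mm)

Aspect ratio 57/40 ≈ 1.425 — close to the ISO √2 ≈ 1.414.
In the C-series (envelope sizes, between A and B): C9 = 40 × 57 mm.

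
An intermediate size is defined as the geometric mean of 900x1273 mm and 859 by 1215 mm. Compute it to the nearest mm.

Short side: √(900 · 859) = √773100 ≈ 879.3 → 879 mm
Long side: √(1273 · 1215) = √1546695 ≈ 1243.7 → 1244 mm

879 × 1244 mm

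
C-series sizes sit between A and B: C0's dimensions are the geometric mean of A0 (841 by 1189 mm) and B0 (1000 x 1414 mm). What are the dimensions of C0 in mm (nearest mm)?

917 × 1297 mm

Short: √(841 · 1000) = √841000 ≈ 917.1 mm.
Long: √(1189 · 1414) = √1681246 ≈ 1296.6 mm.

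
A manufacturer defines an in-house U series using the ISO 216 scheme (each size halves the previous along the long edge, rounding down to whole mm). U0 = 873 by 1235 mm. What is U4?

218 × 308 mm

U1 = 617 × 873 mm (from U0 by 1 halving).
U2: ⌊873/2⌋ × 617 = 436 × 617 mm
U3: ⌊617/2⌋ × 436 = 308 × 436 mm
U4: ⌊436/2⌋ × 308 = 218 × 308 mm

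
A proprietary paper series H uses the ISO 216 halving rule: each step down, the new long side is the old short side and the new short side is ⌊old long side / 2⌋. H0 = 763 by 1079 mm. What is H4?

H1: ⌊1079/2⌋ × 763 = 539 × 763 mm
H2: ⌊763/2⌋ × 539 = 381 × 539 mm
H3: ⌊539/2⌋ × 381 = 269 × 381 mm
H4: ⌊381/2⌋ × 269 = 190 × 269 mm

190 × 269 mm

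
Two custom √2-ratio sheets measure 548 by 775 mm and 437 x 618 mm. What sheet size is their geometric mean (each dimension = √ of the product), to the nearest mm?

489 × 692 mm

Short side: √(548 · 437) = √239476 ≈ 489.4 → 489 mm
Long side: √(775 · 618) = √478950 ≈ 692.1 → 692 mm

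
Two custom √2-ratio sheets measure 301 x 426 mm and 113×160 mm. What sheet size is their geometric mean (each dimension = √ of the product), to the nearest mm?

184 × 261 mm

Short side: √(301 · 113) = √34013 ≈ 184.4 → 184 mm
Long side: √(426 · 160) = √68160 ≈ 261.1 → 261 mm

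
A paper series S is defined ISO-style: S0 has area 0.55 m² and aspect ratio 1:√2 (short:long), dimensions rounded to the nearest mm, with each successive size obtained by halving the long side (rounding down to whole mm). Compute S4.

Let S0's short side be w mm. w · w√2 = 0.55 m² = 550,000 mm², so w ≈ 623.6 mm and w√2 ≈ 881.9 mm → S0 = 624 × 882 mm.
S1: ⌊882/2⌋ × 624 = 441 × 624 mm
S2: ⌊624/2⌋ × 441 = 312 × 441 mm
S3: ⌊441/2⌋ × 312 = 220 × 312 mm
S4: ⌊312/2⌋ × 220 = 156 × 220 mm

156 × 220 mm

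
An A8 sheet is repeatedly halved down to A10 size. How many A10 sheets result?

Each ISO step halves the sheet: 1 × A8 → 2 × A9 → 4 × A10
From A8 to A10 is 2 halving steps: 2^2 = 4.

4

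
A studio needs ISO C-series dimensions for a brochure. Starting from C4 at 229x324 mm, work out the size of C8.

57 × 81 mm

C5: ⌊324/2⌋ × 229 = 162 × 229 mm
C6: ⌊229/2⌋ × 162 = 114 × 162 mm
C7: ⌊162/2⌋ × 114 = 81 × 114 mm
C8: ⌊114/2⌋ × 81 = 57 × 81 mm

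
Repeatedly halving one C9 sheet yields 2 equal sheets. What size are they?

C10

2 = 2^1, so 1 halving step.
C9 → C10 → … → C10 after 1 step.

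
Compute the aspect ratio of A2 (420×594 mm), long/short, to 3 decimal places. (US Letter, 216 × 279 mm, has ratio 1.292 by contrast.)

594 / 420 = 1.414
Matches √2 ≈ 1.414 — the ISO 216 defining ratio.

1.414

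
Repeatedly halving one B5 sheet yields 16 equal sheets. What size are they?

B9

16 = 2^4, so 4 halving steps.
B5 → B6 → … → B9 after 4 steps.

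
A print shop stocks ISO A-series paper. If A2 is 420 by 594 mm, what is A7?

A3: ⌊594/2⌋ × 420 = 297 × 420 mm
A4: ⌊420/2⌋ × 297 = 210 × 297 mm
A5: ⌊297/2⌋ × 210 = 148 × 210 mm
A6: ⌊210/2⌋ × 148 = 105 × 148 mm
A7: ⌊148/2⌋ × 105 = 74 × 105 mm

74 × 105 mm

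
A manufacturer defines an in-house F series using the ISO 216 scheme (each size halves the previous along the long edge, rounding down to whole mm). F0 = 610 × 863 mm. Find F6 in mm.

76 × 107 mm

F1: ⌊863/2⌋ × 610 = 431 × 610 mm
F2: ⌊610/2⌋ × 431 = 305 × 431 mm
F3: ⌊431/2⌋ × 305 = 215 × 305 mm
F4: ⌊305/2⌋ × 215 = 152 × 215 mm
F5: ⌊215/2⌋ × 152 = 107 × 152 mm
F6: ⌊152/2⌋ × 107 = 76 × 107 mm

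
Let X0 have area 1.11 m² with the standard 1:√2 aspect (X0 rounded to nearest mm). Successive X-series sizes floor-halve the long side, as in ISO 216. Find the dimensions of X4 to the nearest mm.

Let X0's short side be w mm. w · w√2 = 1.11 m² = 1,110,000 mm², so w ≈ 885.9 mm and w√2 ≈ 1252.9 mm → X0 = 886 × 1253 mm.
X1: ⌊1253/2⌋ × 886 = 626 × 886 mm
X2: ⌊886/2⌋ × 626 = 443 × 626 mm
X3: ⌊626/2⌋ × 443 = 313 × 443 mm
X4: ⌊443/2⌋ × 313 = 221 × 313 mm

221 × 313 mm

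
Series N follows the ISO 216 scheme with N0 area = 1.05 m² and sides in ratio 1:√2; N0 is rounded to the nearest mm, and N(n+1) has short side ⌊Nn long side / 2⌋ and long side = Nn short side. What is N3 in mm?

Let N0's short side be w mm. w · w√2 = 1.05 m² = 1,050,000 mm², so w ≈ 861.7 mm and w√2 ≈ 1218.6 mm → N0 = 862 × 1219 mm.
N1: ⌊1219/2⌋ × 862 = 609 × 862 mm
N2: ⌊862/2⌋ × 609 = 431 × 609 mm
N3: ⌊609/2⌋ × 431 = 304 × 431 mm

304 × 431 mm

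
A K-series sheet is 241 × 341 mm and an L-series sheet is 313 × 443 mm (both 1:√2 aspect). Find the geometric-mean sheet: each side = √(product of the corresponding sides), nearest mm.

Short side: √(241 · 313) = √75433 ≈ 274.7 → 275 mm
Long side: √(341 · 443) = √151063 ≈ 388.7 → 389 mm

275 × 389 mm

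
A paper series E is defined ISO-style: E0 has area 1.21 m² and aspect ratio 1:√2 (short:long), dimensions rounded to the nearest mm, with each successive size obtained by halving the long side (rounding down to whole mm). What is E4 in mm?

Let E0's short side be w mm. w · w√2 = 1.21 m² = 1,210,000 mm², so w ≈ 925.0 mm and w√2 ≈ 1308.1 mm → E0 = 925 × 1308 mm.
E1: ⌊1308/2⌋ × 925 = 654 × 925 mm
E2: ⌊925/2⌋ × 654 = 462 × 654 mm
E3: ⌊654/2⌋ × 462 = 327 × 462 mm
E4: ⌊462/2⌋ × 327 = 231 × 327 mm

231 × 327 mm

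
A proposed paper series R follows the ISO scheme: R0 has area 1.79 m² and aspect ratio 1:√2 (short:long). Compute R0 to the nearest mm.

1125 × 1591 mm

Let the short side be w mm. Then w · w√2 = 1.79 m² = 1,790,000 mm².
w² = 1,790,000/√2, so w ≈ 1125.0 mm; long side = w√2 ≈ 1591.1 mm.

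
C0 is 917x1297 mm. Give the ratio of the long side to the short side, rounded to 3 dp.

1297 / 917 = 1.414
Matches √2 ≈ 1.414 — the ISO 216 defining ratio.

1.414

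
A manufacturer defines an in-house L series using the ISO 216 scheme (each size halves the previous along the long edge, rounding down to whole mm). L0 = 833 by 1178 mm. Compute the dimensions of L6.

104 × 147 mm

L1: ⌊1178/2⌋ × 833 = 589 × 833 mm
L2: ⌊833/2⌋ × 589 = 416 × 589 mm
L3: ⌊589/2⌋ × 416 = 294 × 416 mm
L4: ⌊416/2⌋ × 294 = 208 × 294 mm
L5: ⌊294/2⌋ × 208 = 147 × 208 mm
L6: ⌊208/2⌋ × 147 = 104 × 147 mm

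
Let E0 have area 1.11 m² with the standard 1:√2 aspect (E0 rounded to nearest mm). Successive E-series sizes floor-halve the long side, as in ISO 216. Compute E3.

Let E0's short side be w mm. w · w√2 = 1.11 m² = 1,110,000 mm², so w ≈ 885.9 mm and w√2 ≈ 1252.9 mm → E0 = 886 × 1253 mm.
E1: ⌊1253/2⌋ × 886 = 626 × 886 mm
E2: ⌊886/2⌋ × 626 = 443 × 626 mm
E3: ⌊626/2⌋ × 443 = 313 × 443 mm

313 × 443 mm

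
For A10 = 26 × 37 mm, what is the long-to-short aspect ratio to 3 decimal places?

1.423

37 / 26 = 1.423
ISO 216 targets √2 ≈ 1.414; the +0.009 deviation is from mm rounding.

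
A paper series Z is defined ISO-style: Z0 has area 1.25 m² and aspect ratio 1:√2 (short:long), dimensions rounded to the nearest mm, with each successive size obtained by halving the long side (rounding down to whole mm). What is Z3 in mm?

332 × 470 mm

Let Z0's short side be w mm. w · w√2 = 1.25 m² = 1,250,000 mm², so w ≈ 940.2 mm and w√2 ≈ 1329.6 mm → Z0 = 940 × 1330 mm.
Z1: ⌊1330/2⌋ × 940 = 665 × 940 mm
Z2: ⌊940/2⌋ × 665 = 470 × 665 mm
Z3: ⌊665/2⌋ × 470 = 332 × 470 mm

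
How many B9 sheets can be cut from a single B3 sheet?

Each ISO step halves the sheet: 1 × B3 → 2 × B4 → 4 × B5 → 8 × B6 → …
From B3 to B9 is 6 halving steps: 2^6 = 64.

64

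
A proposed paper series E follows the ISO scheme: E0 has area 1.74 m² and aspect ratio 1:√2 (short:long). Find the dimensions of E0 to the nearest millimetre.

Let the short side be w mm. Then w · w√2 = 1.74 m² = 1,740,000 mm².
w² = 1,740,000/√2, so w ≈ 1109.2 mm; long side = w√2 ≈ 1568.7 mm.

1109 × 1569 mm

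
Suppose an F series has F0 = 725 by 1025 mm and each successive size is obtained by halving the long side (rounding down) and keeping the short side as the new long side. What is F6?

F1: ⌊1025/2⌋ × 725 = 512 × 725 mm
F2: ⌊725/2⌋ × 512 = 362 × 512 mm
F3: ⌊512/2⌋ × 362 = 256 × 362 mm
F4: ⌊362/2⌋ × 256 = 181 × 256 mm
F5: ⌊256/2⌋ × 181 = 128 × 181 mm
F6: ⌊181/2⌋ × 128 = 90 × 128 mm

90 × 128 mm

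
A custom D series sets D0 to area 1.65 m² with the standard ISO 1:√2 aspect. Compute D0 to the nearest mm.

Let the short side be w mm. Then w · w√2 = 1.65 m² = 1,650,000 mm².
w² = 1,650,000/√2, so w ≈ 1080.2 mm; long side = w√2 ≈ 1527.6 mm.

1080 × 1528 mm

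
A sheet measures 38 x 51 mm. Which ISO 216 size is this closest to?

Aspect ratio 51/38 ≈ 1.342 (ISO target is √2 ≈ 1.414).
In the A-series (A0 area = 1 m²): A9 = 37 × 52 mm.
Off by 2 mm total — nearest standard size.

A9 (37 × 52 mm)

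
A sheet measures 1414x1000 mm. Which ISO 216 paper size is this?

B0 (1000 × 1414 mm)

Aspect ratio 1414/1000 ≈ 1.414 — close to the ISO √2 ≈ 1.414.
In the B-series (B0 = 1000 × 1414 mm): B0 = 1000 × 1414 mm.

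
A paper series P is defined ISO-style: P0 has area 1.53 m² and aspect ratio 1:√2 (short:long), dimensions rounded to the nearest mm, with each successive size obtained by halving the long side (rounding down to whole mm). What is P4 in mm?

Let P0's short side be w mm. w · w√2 = 1.53 m² = 1,530,000 mm², so w ≈ 1040.1 mm and w√2 ≈ 1471.0 mm → P0 = 1040 × 1471 mm.
P1: ⌊1471/2⌋ × 1040 = 735 × 1040 mm
P2: ⌊1040/2⌋ × 735 = 520 × 735 mm
P3: ⌊735/2⌋ × 520 = 367 × 520 mm
P4: ⌊520/2⌋ × 367 = 260 × 367 mm

260 × 367 mm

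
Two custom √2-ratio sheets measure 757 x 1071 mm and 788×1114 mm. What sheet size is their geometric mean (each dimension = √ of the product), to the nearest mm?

772 × 1092 mm

Short side: √(757 · 788) = √596516 ≈ 772.3 → 772 mm
Long side: √(1071 · 1114) = √1193094 ≈ 1092.3 → 1092 mm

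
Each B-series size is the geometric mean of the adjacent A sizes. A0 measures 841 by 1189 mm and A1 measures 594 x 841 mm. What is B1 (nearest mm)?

707 × 1000 mm

Short side: √(841 · 594) = √499554 ≈ 706.8 → 707 mm
Long side: √(1189 · 841) = √999949 ≈ 1000.0 → 1000 mm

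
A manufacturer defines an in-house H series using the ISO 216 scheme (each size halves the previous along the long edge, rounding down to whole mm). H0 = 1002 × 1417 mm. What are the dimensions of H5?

177 × 250 mm

H1 = 708 × 1002 mm (from H0 by 1 halving).
H2: ⌊1002/2⌋ × 708 = 501 × 708 mm
H3: ⌊708/2⌋ × 501 = 354 × 501 mm
H4: ⌊501/2⌋ × 354 = 250 × 354 mm
H5: ⌊354/2⌋ × 250 = 177 × 250 mm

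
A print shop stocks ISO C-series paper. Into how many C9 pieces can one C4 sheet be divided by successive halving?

Each ISO step halves the sheet: 1 × C4 → 2 × C5 → 4 × C6 → 8 × C7 → …
From C4 to C9 is 5 halving steps: 2^5 = 32.

32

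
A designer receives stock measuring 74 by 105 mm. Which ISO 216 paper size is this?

A7 (74 × 105 mm)

Aspect ratio 105/74 ≈ 1.419 — close to the ISO √2 ≈ 1.414.
In the A-series (A0 area = 1 m²): A7 = 74 × 105 mm.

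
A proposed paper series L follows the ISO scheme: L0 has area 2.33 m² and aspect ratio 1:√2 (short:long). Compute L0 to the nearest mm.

Let the short side be w mm. Then w · w√2 = 2.33 m² = 2,330,000 mm².
w² = 2,330,000/√2, so w ≈ 1283.6 mm; long side = w√2 ≈ 1815.2 mm.

1284 × 1815 mm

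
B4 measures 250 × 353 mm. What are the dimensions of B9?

44 × 62 mm

B5: ⌊353/2⌋ × 250 = 176 × 250 mm
B6: ⌊250/2⌋ × 176 = 125 × 176 mm
B7: ⌊176/2⌋ × 125 = 88 × 125 mm
B8: ⌊125/2⌋ × 88 = 62 × 88 mm
B9: ⌊88/2⌋ × 62 = 44 × 62 mm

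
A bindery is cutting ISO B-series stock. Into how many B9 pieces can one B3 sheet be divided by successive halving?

64

Each ISO step halves the sheet: 1 × B3 → 2 × B4 → 4 × B5 → 8 × B6 → …
From B3 to B9 is 6 halving steps: 2^6 = 64.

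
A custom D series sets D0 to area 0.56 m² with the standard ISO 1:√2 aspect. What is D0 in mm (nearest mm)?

629 × 890 mm

Let the short side be w mm. Then w · w√2 = 0.56 m² = 560,000 mm².
w² = 560,000/√2, so w ≈ 629.3 mm; long side = w√2 ≈ 889.9 mm.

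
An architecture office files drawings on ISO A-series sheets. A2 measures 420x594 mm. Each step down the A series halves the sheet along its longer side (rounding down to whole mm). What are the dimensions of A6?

105 × 148 mm

A3: ⌊594/2⌋ × 420 = 297 × 420 mm
A4: ⌊420/2⌋ × 297 = 210 × 297 mm
A5: ⌊297/2⌋ × 210 = 148 × 210 mm
A6: ⌊210/2⌋ × 148 = 105 × 148 mm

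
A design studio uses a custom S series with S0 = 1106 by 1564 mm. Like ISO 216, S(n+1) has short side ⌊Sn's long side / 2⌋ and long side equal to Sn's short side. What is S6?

138 × 195 mm

S1 = 782 × 1106 mm (from S0 by 1 halving).
S2: ⌊1106/2⌋ × 782 = 553 × 782 mm
S3: ⌊782/2⌋ × 553 = 391 × 553 mm
S4: ⌊553/2⌋ × 391 = 276 × 391 mm
S5: ⌊391/2⌋ × 276 = 195 × 276 mm
S6: ⌊276/2⌋ × 195 = 138 × 195 mm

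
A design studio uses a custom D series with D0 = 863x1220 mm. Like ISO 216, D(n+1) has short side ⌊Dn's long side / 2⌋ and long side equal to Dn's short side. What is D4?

D1: ⌊1220/2⌋ × 863 = 610 × 863 mm
D2: ⌊863/2⌋ × 610 = 431 × 610 mm
D3: ⌊610/2⌋ × 431 = 305 × 431 mm
D4: ⌊431/2⌋ × 305 = 215 × 305 mm

215 × 305 mm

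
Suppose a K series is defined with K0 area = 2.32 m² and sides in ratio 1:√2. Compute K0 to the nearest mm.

1281 × 1811 mm

Let the short side be w mm. Then w · w√2 = 2.32 m² = 2,320,000 mm².
w² = 2,320,000/√2, so w ≈ 1280.8 mm; long side = w√2 ≈ 1811.3 mm.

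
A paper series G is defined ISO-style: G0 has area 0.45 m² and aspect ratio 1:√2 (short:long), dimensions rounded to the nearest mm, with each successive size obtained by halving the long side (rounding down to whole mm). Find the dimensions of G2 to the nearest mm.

Let G0's short side be w mm. w · w√2 = 0.45 m² = 450,000 mm², so w ≈ 564.1 mm and w√2 ≈ 797.7 mm → G0 = 564 × 798 mm.
G1: ⌊798/2⌋ × 564 = 399 × 564 mm
G2: ⌊564/2⌋ × 399 = 282 × 399 mm

282 × 399 mm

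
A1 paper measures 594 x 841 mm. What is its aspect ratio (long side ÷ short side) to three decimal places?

1.416

841 / 594 = 1.416
ISO 216 targets √2 ≈ 1.414; the +0.002 deviation is from mm rounding.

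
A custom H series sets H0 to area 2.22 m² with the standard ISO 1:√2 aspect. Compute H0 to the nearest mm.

Let the short side be w mm. Then w · w√2 = 2.22 m² = 2,220,000 mm².
w² = 2,220,000/√2, so w ≈ 1252.9 mm; long side = w√2 ≈ 1771.9 mm.

1253 × 1772 mm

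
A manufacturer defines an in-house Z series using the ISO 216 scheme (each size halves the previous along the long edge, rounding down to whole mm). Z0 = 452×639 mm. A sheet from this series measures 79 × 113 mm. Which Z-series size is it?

Z5

Z0: 452 × 639 mm
Z1: 319 × 452 mm
Z2: 226 × 319 mm
Z3: 159 × 226 mm
Z4: 113 × 159 mm
Z5: 79 × 113 mm
Z6: 56 × 79 mm
→ matches Z5.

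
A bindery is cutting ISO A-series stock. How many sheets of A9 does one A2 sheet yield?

Each ISO step halves the sheet: 1 × A2 → 2 × A3 → 4 × A4 → 8 × A5 → …
From A2 to A9 is 7 halving steps: 2^7 = 128.

128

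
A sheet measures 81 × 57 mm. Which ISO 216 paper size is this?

Aspect ratio 81/57 ≈ 1.421 — close to the ISO √2 ≈ 1.414.
In the C-series (envelope sizes, between A and B): C8 = 57 × 81 mm.

C8 (57 × 81 mm)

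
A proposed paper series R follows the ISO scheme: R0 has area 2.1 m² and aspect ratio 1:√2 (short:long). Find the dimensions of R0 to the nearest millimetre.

Let the short side be w mm. Then w · w√2 = 2.1 m² = 2,100,000 mm².
w² = 2,100,000/√2, so w ≈ 1218.6 mm; long side = w√2 ≈ 1723.3 mm.

1219 × 1723 mm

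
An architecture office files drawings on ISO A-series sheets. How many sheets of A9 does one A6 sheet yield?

8

Each ISO step halves the sheet: 1 × A6 → 2 × A7 → 4 × A8 → 8 × A9
From A6 to A9 is 3 halving steps: 2^3 = 8.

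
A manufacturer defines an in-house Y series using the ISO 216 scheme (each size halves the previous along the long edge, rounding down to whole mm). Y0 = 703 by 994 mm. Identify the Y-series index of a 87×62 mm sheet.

Y0: 703 × 994 mm
Y1: 497 × 703 mm
Y2: 351 × 497 mm
Y3: 248 × 351 mm
Y4: 175 × 248 mm
Y5: 124 × 175 mm
Y6: 87 × 124 mm
Y7: 62 × 87 mm
Y8: 43 × 62 mm
→ matches Y7.

Y7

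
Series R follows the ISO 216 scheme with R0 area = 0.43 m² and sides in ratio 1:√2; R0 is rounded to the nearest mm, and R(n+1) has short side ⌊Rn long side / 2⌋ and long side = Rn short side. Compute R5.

97 × 137 mm

Let R0's short side be w mm. w · w√2 = 0.43 m² = 430,000 mm², so w ≈ 551.4 mm and w√2 ≈ 779.8 mm → R0 = 551 × 780 mm.
R1: ⌊780/2⌋ × 551 = 390 × 551 mm
R2: ⌊551/2⌋ × 390 = 275 × 390 mm
R3: ⌊390/2⌋ × 275 = 195 × 275 mm
R4: ⌊275/2⌋ × 195 = 137 × 195 mm
R5: ⌊195/2⌋ × 137 = 97 × 137 mm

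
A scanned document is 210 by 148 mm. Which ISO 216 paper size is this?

Aspect ratio 210/148 ≈ 1.419 — close to the ISO √2 ≈ 1.414.
In the A-series (A0 area = 1 m²): A5 = 148 × 210 mm.

A5 (148 × 210 mm)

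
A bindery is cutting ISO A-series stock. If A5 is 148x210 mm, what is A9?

A6: ⌊210/2⌋ × 148 = 105 × 148 mm
A7: ⌊148/2⌋ × 105 = 74 × 105 mm
A8: ⌊105/2⌋ × 74 = 52 × 74 mm
A9: ⌊74/2⌋ × 52 = 37 × 52 mm

37 × 52 mm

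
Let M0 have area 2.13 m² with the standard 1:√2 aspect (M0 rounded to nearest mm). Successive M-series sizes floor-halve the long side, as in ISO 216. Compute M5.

Let M0's short side be w mm. w · w√2 = 2.13 m² = 2,130,000 mm², so w ≈ 1227.2 mm and w√2 ≈ 1735.6 mm → M0 = 1227 × 1736 mm.
M1: ⌊1736/2⌋ × 1227 = 868 × 1227 mm
M2: ⌊1227/2⌋ × 868 = 613 × 868 mm
M3: ⌊868/2⌋ × 613 = 434 × 613 mm
M4: ⌊613/2⌋ × 434 = 306 × 434 mm
M5: ⌊434/2⌋ × 306 = 217 × 306 mm

217 × 306 mm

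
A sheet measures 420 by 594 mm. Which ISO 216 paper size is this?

A2 (420 × 594 mm)

Aspect ratio 594/420 ≈ 1.414 — close to the ISO √2 ≈ 1.414.
In the A-series (A0 area = 1 m²): A2 = 420 × 594 mm.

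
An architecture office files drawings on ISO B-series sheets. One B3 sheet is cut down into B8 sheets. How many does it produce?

32

B3 = 353 × 500 mm; B8 = 62 × 88 mm.
Each halving step doubles the count; 5 steps from B3 to B8.
2^5 = 32.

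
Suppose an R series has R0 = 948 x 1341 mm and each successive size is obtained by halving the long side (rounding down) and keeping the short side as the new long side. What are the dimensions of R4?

R1: ⌊1341/2⌋ × 948 = 670 × 948 mm
R2: ⌊948/2⌋ × 670 = 474 × 670 mm
R3: ⌊670/2⌋ × 474 = 335 × 474 mm
R4: ⌊474/2⌋ × 335 = 237 × 335 mm

237 × 335 mm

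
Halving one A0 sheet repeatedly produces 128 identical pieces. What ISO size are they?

A7

128 = 2^7, so 7 halving steps.
A0 → A1 → … → A7 after 7 steps.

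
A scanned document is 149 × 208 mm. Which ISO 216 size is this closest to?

A5 (148 × 210 mm)

Aspect ratio 208/149 ≈ 1.396 (ISO target is √2 ≈ 1.414).
In the A-series (A0 area = 1 m²): A5 = 148 × 210 mm.
Off by 3 mm total — nearest standard size.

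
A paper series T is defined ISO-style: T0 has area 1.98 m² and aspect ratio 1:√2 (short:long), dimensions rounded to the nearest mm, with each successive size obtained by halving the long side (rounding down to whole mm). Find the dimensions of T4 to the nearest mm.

Let T0's short side be w mm. w · w√2 = 1.98 m² = 1,980,000 mm², so w ≈ 1183.2 mm and w√2 ≈ 1673.4 mm → T0 = 1183 × 1673 mm.
T1: ⌊1673/2⌋ × 1183 = 836 × 1183 mm
T2: ⌊1183/2⌋ × 836 = 591 × 836 mm
T3: ⌊836/2⌋ × 591 = 418 × 591 mm
T4: ⌊591/2⌋ × 418 = 295 × 418 mm

295 × 418 mm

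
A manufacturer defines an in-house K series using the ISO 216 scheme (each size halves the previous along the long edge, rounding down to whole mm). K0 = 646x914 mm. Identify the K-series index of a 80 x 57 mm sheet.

K7

K0: 646 × 914 mm
K1: 457 × 646 mm
K2: 323 × 457 mm
K3: 228 × 323 mm
K4: 161 × 228 mm
K5: 114 × 161 mm
K6: 80 × 114 mm
K7: 57 × 80 mm
K8: 40 × 57 mm
→ matches K7.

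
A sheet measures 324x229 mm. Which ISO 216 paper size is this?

Aspect ratio 324/229 ≈ 1.415 — close to the ISO √2 ≈ 1.414.
In the C-series (envelope sizes, between A and B): C4 = 229 × 324 mm.

C4 (229 × 324 mm)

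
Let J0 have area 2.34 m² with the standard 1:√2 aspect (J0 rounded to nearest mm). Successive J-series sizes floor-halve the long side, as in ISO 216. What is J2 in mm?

Let J0's short side be w mm. w · w√2 = 2.34 m² = 2,340,000 mm², so w ≈ 1286.3 mm and w√2 ≈ 1819.1 mm → J0 = 1286 × 1819 mm.
J1: ⌊1819/2⌋ × 1286 = 909 × 1286 mm
J2: ⌊1286/2⌋ × 909 = 643 × 909 mm

643 × 909 mm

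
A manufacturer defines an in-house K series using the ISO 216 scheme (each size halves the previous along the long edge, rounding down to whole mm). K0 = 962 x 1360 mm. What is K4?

K1: ⌊1360/2⌋ × 962 = 680 × 962 mm
K2: ⌊962/2⌋ × 680 = 481 × 680 mm
K3: ⌊680/2⌋ × 481 = 340 × 481 mm
K4: ⌊481/2⌋ × 340 = 240 × 340 mm

240 × 340 mm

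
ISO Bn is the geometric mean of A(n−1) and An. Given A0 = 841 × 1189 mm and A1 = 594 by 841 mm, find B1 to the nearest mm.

707 × 1000 mm

Short side: √(841 · 594) = √499554 ≈ 706.8 → 707 mm
Long side: √(1189 · 841) = √999949 ≈ 1000.0 → 1000 mm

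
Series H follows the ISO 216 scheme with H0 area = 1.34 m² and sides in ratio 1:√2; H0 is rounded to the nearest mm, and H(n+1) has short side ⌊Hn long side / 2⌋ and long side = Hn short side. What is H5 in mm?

172 × 243 mm

Let H0's short side be w mm. w · w√2 = 1.34 m² = 1,340,000 mm², so w ≈ 973.4 mm and w√2 ≈ 1376.6 mm → H0 = 973 × 1377 mm.
H1: ⌊1377/2⌋ × 973 = 688 × 973 mm
H2: ⌊973/2⌋ × 688 = 486 × 688 mm
H3: ⌊688/2⌋ × 486 = 344 × 486 mm
H4: ⌊486/2⌋ × 344 = 243 × 344 mm
H5: ⌊344/2⌋ × 243 = 172 × 243 mm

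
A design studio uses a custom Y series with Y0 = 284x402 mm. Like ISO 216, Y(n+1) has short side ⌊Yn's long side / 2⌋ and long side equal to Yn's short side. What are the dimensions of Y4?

71 × 100 mm

Y1: ⌊402/2⌋ × 284 = 201 × 284 mm
Y2: ⌊284/2⌋ × 201 = 142 × 201 mm
Y3: ⌊201/2⌋ × 142 = 100 × 142 mm
Y4: ⌊142/2⌋ × 100 = 71 × 100 mm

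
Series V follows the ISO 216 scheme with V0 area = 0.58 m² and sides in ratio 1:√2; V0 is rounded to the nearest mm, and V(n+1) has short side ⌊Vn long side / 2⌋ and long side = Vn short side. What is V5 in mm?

Let V0's short side be w mm. w · w√2 = 0.58 m² = 580,000 mm², so w ≈ 640.4 mm and w√2 ≈ 905.7 mm → V0 = 640 × 906 mm.
V1: ⌊906/2⌋ × 640 = 453 × 640 mm
V2: ⌊640/2⌋ × 453 = 320 × 453 mm
V3: ⌊453/2⌋ × 320 = 226 × 320 mm
V4: ⌊320/2⌋ × 226 = 160 × 226 mm
V5: ⌊226/2⌋ × 160 = 113 × 160 mm

113 × 160 mm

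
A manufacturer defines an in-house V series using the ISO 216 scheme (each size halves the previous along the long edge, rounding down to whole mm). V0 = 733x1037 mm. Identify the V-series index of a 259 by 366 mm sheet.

V3

V0: 733 × 1037 mm
V1: 518 × 733 mm
V2: 366 × 518 mm
V3: 259 × 366 mm
V4: 183 × 259 mm
→ matches V3.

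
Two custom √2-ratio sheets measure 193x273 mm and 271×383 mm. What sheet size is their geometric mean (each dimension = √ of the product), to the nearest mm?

Short side: √(193 · 271) = √52303 ≈ 228.7 → 229 mm
Long side: √(273 · 383) = √104559 ≈ 323.4 → 323 mm

229 × 323 mm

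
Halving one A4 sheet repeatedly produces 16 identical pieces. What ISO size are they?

16 = 2^4, so 4 halving steps.
A4 → A5 → … → A8 after 4 steps.

A8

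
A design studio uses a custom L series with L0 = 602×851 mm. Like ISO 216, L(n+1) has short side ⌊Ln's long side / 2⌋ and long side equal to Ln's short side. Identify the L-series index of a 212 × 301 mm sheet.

L3

L0: 602 × 851 mm
L1: 425 × 602 mm
L2: 301 × 425 mm
L3: 212 × 301 mm
L4: 150 × 212 mm
→ matches L3.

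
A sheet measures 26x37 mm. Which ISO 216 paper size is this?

A10 (26 × 37 mm)

Aspect ratio 37/26 ≈ 1.423 — close to the ISO √2 ≈ 1.414.
In the A-series (A0 area = 1 m²): A10 = 26 × 37 mm.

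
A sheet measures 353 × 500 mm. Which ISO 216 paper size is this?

B3 (353 × 500 mm)

Aspect ratio 500/353 ≈ 1.416 — close to the ISO √2 ≈ 1.414.
In the B-series (B0 = 1000 × 1414 mm): B3 = 353 × 500 mm.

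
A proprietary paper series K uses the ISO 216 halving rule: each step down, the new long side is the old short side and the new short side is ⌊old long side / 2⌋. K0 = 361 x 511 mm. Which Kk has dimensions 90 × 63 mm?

K5

K0: 361 × 511 mm
K1: 255 × 361 mm
K2: 180 × 255 mm
K3: 127 × 180 mm
K4: 90 × 127 mm
K5: 63 × 90 mm
K6: 45 × 63 mm
→ matches K5.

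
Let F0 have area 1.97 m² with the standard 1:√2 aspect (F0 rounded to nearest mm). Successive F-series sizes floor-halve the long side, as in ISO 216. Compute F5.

Let F0's short side be w mm. w · w√2 = 1.97 m² = 1,970,000 mm², so w ≈ 1180.3 mm and w√2 ≈ 1669.1 mm → F0 = 1180 × 1669 mm.
F1: ⌊1669/2⌋ × 1180 = 834 × 1180 mm
F2: ⌊1180/2⌋ × 834 = 590 × 834 mm
F3: ⌊834/2⌋ × 590 = 417 × 590 mm
F4: ⌊590/2⌋ × 417 = 295 × 417 mm
F5: ⌊417/2⌋ × 295 = 208 × 295 mm

208 × 295 mm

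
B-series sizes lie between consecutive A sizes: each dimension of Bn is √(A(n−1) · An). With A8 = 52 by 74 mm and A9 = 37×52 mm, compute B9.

Short side: √(52 · 37) = √1924 ≈ 43.9 → 44 mm
Long side: √(74 · 52) = √3848 ≈ 62.0 → 62 mm

44 × 62 mm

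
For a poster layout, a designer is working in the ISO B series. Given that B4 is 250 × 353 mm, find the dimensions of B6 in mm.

125 × 176 mm

B5: ⌊353/2⌋ × 250 = 176 × 250 mm
B6: ⌊250/2⌋ × 176 = 125 × 176 mm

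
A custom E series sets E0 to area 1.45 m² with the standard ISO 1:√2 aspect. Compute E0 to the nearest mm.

Let the short side be w mm. Then w · w√2 = 1.45 m² = 1,450,000 mm².
w² = 1,450,000/√2, so w ≈ 1012.6 mm; long side = w√2 ≈ 1432.0 mm.

1013 × 1432 mm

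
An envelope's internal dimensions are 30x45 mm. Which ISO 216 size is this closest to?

B10 (31 × 44 mm)

Aspect ratio 45/30 ≈ 1.500 (ISO target is √2 ≈ 1.414).
In the B-series (B0 = 1000 × 1414 mm): B10 = 31 × 44 mm.
Off by 2 mm total — nearest standard size.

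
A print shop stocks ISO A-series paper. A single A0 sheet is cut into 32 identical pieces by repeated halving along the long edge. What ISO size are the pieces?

32 = 2^5, so 5 halving steps.
A0 → A1 → … → A5 after 5 steps.

A5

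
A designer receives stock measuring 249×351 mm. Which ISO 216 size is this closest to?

Aspect ratio 351/249 ≈ 1.410 — close to the ISO √2 ≈ 1.414.
In the B-series (B0 = 1000 × 1414 mm): B4 = 250 × 353 mm.
Off by 3 mm total — nearest standard size.

B4 (250 × 353 mm)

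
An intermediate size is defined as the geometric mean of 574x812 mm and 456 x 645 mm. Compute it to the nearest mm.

Short side: √(574 · 456) = √261744 ≈ 511.6 → 512 mm
Long side: √(812 · 645) = √523740 ≈ 723.7 → 724 mm

512 × 724 mm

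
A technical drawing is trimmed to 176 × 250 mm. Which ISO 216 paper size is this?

B5 (176 × 250 mm)

Aspect ratio 250/176 ≈ 1.420 — close to the ISO √2 ≈ 1.414.
In the B-series (B0 = 1000 × 1414 mm): B5 = 176 × 250 mm.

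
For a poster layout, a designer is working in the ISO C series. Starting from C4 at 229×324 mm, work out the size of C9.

40 × 57 mm

C5: ⌊324/2⌋ × 229 = 162 × 229 mm
C6: ⌊229/2⌋ × 162 = 114 × 162 mm
C7: ⌊162/2⌋ × 114 = 81 × 114 mm
C8: ⌊114/2⌋ × 81 = 57 × 81 mm
C9: ⌊81/2⌋ × 57 = 40 × 57 mm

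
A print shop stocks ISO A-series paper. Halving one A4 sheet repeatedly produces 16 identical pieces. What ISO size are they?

16 = 2^4, so 4 halving steps.
A4 → A5 → … → A8 after 4 steps.

A8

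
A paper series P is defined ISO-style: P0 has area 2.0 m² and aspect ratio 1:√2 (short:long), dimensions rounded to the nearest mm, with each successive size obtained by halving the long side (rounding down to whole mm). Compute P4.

297 × 420 mm

Let P0's short side be w mm. w · w√2 = 2.0 m² = 2,000,000 mm², so w ≈ 1189.2 mm and w√2 ≈ 1681.8 mm → P0 = 1189 × 1682 mm.
P1: ⌊1682/2⌋ × 1189 = 841 × 1189 mm
P2: ⌊1189/2⌋ × 841 = 594 × 841 mm
P3: ⌊841/2⌋ × 594 = 420 × 594 mm
P4: ⌊594/2⌋ × 420 = 297 × 420 mm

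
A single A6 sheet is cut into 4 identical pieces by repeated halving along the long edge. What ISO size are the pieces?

4 = 2^2, so 2 halving steps.
A6 → A7 → … → A8 after 2 steps.

A8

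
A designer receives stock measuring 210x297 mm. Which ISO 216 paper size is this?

A4 (210 × 297 mm)

Aspect ratio 297/210 ≈ 1.414 — close to the ISO √2 ≈ 1.414.
In the A-series (A0 area = 1 m²): A4 = 210 × 297 mm.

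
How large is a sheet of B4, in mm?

250 × 353 mm

B0 = 1000 × 1414 mm (B0 has a 1000 mm short side, aspect 1:√2).
B1: ⌊1414/2⌋ × 1000 = 707 × 1000 mm
B2: ⌊1000/2⌋ × 707 = 500 × 707 mm
B3: ⌊707/2⌋ × 500 = 353 × 500 mm
B4: ⌊500/2⌋ × 353 = 250 × 353 mm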